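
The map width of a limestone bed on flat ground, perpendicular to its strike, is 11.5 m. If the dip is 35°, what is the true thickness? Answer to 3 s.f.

6.60 m

True thickness t = w · sin(dip) = 11.5 × sin 35°
t = 11.5 × 0.5736 = 6.596 m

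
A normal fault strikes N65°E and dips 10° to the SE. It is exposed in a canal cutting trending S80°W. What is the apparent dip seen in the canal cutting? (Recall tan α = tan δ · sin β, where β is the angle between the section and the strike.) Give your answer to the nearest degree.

3°

The section lies 15° from the strike.
tan α = tan 10° × sin 15° = 0.1763 × 0.2588 = 0.0456
α = arctan(0.0456) = 2.61°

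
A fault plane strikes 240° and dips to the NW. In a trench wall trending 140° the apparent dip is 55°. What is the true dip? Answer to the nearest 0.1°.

55.4°

β = acute angle between strike 240° and section 140° = 80°.
tan(true dip) = tan 55° / sin 80° = 1.4502
δ = arctan(1.4502) = 55.41°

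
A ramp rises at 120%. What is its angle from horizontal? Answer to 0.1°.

50.2°

tan θ = 120/100 = 1.2000
θ = arctan(1.2000) = 50.19°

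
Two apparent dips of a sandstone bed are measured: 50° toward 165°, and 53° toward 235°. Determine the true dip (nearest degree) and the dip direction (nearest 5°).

true dip 57°, dip direction 205°

The two traces are lines in the plane: v₁ = (sin 165°·cos 50°, cos 165°·cos 50°, −sin 50°), v₂ = (sin 235°·cos 53°, cos 235°·cos 53°, −sin 53°).
Cross product v₁ × v₂ gives the pole to the plane: n ∝ (-0.231, -0.511, 0.364).
tan δ = √(n_x²+n_y²)/n_z = 0.561/0.364, so δ = 57.0°.
The horizontal component of n points toward azimuth atan2(n_x, n_y) = 204°, the dip direction.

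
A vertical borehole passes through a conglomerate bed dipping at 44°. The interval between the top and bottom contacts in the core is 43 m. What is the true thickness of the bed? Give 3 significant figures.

30.9 m

True thickness t = h · cos(dip) = 43 × cos 44°
t = 43 × 0.7193 = 30.932 m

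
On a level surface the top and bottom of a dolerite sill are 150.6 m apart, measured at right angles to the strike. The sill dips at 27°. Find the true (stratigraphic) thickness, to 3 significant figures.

68.4 m

True thickness t = w · sin(dip) = 150.6 × sin 27°
t = 150.6 × 0.4540 = 68.371 m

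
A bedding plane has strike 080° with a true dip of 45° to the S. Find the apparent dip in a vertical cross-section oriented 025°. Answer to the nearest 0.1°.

39.3°

Angle between strike (080°) and section (025°): β = 55°.
tan α = tan 45° × sin 55° = 1.0000 × 0.8192 = 0.8192
apparent dip = arctan 0.8192 = 39.32°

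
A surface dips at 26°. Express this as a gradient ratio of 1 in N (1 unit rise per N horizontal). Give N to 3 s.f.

1 in 2.05

1 : N means tan θ = 1/N, so N = 1/tan 26° = 1/0.4877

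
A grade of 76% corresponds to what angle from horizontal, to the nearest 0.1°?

37.2°

tan θ = 76/100 = 0.7600
θ = arctan(0.7600) = 37.23°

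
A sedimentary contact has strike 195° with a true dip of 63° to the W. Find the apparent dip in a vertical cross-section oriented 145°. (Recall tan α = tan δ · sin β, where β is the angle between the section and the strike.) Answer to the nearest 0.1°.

56.4°

The strike is 195° and the section trends 145°; the acute angle between them is β = 50°.
tan(apparent dip) = tan 63° · sin 50° = 1.5034
apparent dip = arctan 1.5034 = 56.37°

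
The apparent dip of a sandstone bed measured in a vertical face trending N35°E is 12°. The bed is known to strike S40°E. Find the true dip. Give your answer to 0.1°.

The section is 75° from the strike.
tan δ = tan α / sin β = tan 12° / sin 75° = 0.2126 / 0.9659 = 0.2201
δ = arctan(0.2201) = 12.41°

12.4°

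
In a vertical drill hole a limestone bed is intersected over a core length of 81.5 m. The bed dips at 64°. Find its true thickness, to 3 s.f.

True thickness t = h · cos(dip) = 81.5 × cos 64°
t = 81.5 × 0.4384 = 35.727 m

35.7 m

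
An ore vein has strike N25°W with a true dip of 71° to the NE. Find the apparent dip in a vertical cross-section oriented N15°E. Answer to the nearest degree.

62°

The strike is N25°W and the section trends N15°E; the acute angle between them is β = 40°.
tan α = tan 71° × sin 40° = 2.9042 × 0.6428 = 1.8668
α = arctan(1.8668) = 61.82°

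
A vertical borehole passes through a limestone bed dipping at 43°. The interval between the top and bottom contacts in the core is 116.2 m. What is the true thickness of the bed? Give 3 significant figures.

True thickness t = h · cos(dip) = 116.2 × cos 43°
t = 116.2 × 0.7314 = 84.983 m

85.0 m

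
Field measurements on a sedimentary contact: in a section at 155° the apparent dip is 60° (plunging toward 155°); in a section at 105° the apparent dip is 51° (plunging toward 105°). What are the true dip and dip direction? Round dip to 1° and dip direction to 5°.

Represent each trace as a vector plunging at its apparent dip toward its trend (east-north-up frame): v₁ = (0.211, -0.453, -0.866), v₂ = (0.608, -0.163, -0.777).
n = v₁ × v₂ = (0.211, -0.362, 0.241) (taken with n_z > 0).
tan δ = √(n_x²+n_y²)/n_z = 0.419/0.241, so δ = 60.1°.
The horizontal component of n points toward azimuth atan2(n_x, n_y) = 150°, the dip direction.

true dip 60°, dip direction 150°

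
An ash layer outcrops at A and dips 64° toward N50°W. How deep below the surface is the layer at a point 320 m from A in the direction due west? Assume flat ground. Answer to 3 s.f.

The hole lies 40° from the dip direction, so the down-dip offset is 320 × cos 40° = 245.13 m.
Depth = down-dip offset × tan(dip) = 245.13 × tan 64° = 245.13 × 2.0503
Depth = 502.60 m

503 m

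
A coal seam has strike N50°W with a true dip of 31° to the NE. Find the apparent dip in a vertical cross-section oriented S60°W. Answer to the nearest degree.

29°

Angle between strike (N50°W) and section (S60°W): β = 70°.
tan(apparent dip) = tan 31° · sin 70° = 0.5646
α = arctan(0.5646) = 29.45°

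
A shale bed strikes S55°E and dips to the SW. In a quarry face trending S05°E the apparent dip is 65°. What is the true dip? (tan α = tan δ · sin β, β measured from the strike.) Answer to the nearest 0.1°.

β = acute angle between strike S55°E and section S05°E = 50°.
tan(true dip) = tan 65° / sin 50° = 2.7995
true dip = arctan 2.7995 = 70.34°

70.3°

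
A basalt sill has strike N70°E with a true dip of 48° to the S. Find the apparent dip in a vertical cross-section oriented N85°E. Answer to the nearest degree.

Angle between strike (N70°E) and section (N85°E): β = 15°.
tan α = tan 48° × sin 15° = 1.1106 × 0.2588 = 0.2874
α = arctan(0.2874) = 16.04°

16°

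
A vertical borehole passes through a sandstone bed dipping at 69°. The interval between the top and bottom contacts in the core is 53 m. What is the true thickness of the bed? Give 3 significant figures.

True thickness t = h · cos(dip) = 53 × cos 69°
t = 53 × 0.3584 = 18.994 m

19.0 m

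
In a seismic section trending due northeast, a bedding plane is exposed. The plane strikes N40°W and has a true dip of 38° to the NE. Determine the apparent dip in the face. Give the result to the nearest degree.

38°

The section lies 85° from the strike.
tan α = tan 38° × sin 85° = 0.7813 × 0.9962 = 0.7783
apparent dip = arctan 0.7783 = 37.89°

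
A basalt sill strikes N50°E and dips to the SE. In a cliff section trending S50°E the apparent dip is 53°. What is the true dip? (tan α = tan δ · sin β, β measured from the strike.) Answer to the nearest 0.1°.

The section is 80° from the strike.
tan δ = tan α / sin β = tan 53° / sin 80° = 1.3270 / 0.9848 = 1.3475
true dip = arctan 1.3475 = 53.42°

53.4°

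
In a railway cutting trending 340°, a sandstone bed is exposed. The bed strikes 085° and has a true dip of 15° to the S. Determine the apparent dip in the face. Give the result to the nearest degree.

15°

Angle between strike (085°) and section (340°): β = 75°.
tan(apparent dip) = tan 15° · sin 75° = 0.2588
apparent dip = arctan 0.2588 = 14.51°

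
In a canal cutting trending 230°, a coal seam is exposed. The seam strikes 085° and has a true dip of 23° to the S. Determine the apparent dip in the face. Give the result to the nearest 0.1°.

Angle between strike (085°) and section (230°): β = 35°.
tan(apparent dip) = tan 23° · sin 35° = 0.2435
apparent dip = arctan 0.2435 = 13.68°

13.7°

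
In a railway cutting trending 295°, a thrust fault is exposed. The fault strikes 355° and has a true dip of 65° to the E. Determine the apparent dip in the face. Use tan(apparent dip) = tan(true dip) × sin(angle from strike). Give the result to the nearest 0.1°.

61.7°

The strike is 355° and the section trends 295°; the acute angle between them is β = 60°.
tan(apparent dip) = tan 65° · sin 60° = 1.8572
apparent dip = arctan 1.8572 = 61.70°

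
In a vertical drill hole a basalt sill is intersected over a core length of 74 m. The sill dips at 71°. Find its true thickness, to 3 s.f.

24.1 m

True thickness t = h · cos(dip) = 74 × cos 71°
t = 74 × 0.3256 = 24.092 m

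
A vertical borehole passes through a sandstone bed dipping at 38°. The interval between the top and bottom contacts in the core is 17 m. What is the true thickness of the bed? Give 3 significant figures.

13.4 m

True thickness t = h · cos(dip) = 17 × cos 38°
t = 17 × 0.7880 = 13.396 m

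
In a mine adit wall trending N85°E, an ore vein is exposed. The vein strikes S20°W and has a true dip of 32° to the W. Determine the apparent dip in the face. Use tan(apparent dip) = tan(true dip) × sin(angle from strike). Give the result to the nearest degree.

The section lies 65° from the strike.
tan(apparent dip) = tan 32° · sin 65° = 0.5663
α = arctan(0.5663) = 29.52°

30°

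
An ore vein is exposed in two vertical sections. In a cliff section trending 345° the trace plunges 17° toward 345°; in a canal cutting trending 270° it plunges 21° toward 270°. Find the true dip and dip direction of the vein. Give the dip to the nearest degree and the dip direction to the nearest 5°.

true dip 24°, dip direction 300°

Represent each trace as a vector plunging at its apparent dip toward its trend (east-north-up frame): v₁ = (-0.248, 0.924, -0.292), v₂ = (-0.934, -0.000, -0.358).
The plane normal is n = v₁ × v₂ ∝ (-0.331, 0.184, 0.862).
Dip δ = arctan(|n_h|/n_z) = arctan(0.379/0.862) = 23.7°.
The horizontal component of n points toward azimuth atan2(n_x, n_y) = 299°, the dip direction.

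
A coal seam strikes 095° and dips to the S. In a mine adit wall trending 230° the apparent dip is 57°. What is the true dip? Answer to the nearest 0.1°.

The section is 45° from the strike.
tan(true dip) = tan 57° / sin 45° = 2.1777
true dip = arctan 2.1777 = 65.34°

65.3°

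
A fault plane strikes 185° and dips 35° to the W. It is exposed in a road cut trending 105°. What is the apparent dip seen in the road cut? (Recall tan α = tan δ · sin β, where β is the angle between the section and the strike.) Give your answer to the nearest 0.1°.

The section lies 80° from the strike.
tan(apparent dip) = tan 35° · sin 80° = 0.6896
α = arctan(0.6896) = 34.59°

34.6°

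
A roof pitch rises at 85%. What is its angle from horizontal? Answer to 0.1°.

tan θ = 85/100 = 0.8500
θ = arctan(0.8500) = 40.36°

40.4°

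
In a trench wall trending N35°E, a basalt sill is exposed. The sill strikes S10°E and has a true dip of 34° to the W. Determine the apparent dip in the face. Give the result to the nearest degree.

The strike is S10°E and the section trends N35°E; the acute angle between them is β = 45°.
tan(apparent dip) = tan 34° · sin 45° = 0.4769
α = arctan(0.4769) = 25.50°

25°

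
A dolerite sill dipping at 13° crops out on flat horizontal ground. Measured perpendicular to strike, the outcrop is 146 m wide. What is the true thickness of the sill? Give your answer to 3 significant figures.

32.8 m

True thickness t = w · sin(dip) = 146 × sin 13°
t = 146 × 0.2250 = 32.843 m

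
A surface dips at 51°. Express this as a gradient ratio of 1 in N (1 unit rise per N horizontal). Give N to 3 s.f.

1 in 0.810

1 : N means tan θ = 1/N, so N = 1/tan 51° = 1/1.2349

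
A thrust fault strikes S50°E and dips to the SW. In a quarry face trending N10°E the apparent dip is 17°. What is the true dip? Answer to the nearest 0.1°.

β = acute angle between strike S50°E and section N10°E = 60°.
tan δ = tan α / sin β = tan 17° / sin 60° = 0.3057 / 0.8660 = 0.3530
δ = arctan(0.3530) = 19.44°

19.4°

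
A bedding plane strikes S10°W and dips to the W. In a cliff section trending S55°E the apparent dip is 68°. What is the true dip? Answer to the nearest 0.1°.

69.9°

The section is 65° from the strike.
tan(true dip) = tan 68° / sin 65° = 2.7310
δ = arctan(2.7310) = 69.89°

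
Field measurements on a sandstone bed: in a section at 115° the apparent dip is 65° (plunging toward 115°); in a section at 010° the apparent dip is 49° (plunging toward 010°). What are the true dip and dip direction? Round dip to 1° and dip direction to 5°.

Represent each trace as a vector plunging at its apparent dip toward its trend (east-north-up frame): v₁ = (0.383, -0.179, -0.906), v₂ = (0.114, 0.646, -0.755).
Cross product v₁ × v₂ gives the pole to the plane: n ∝ (0.720, 0.186, 0.268).
tan δ = √(n_x²+n_y²)/n_z = 0.744/0.268, so δ = 70.2°.
The horizontal component of n points toward azimuth atan2(n_x, n_y) = 76°, the dip direction.

true dip 70°, dip direction 075°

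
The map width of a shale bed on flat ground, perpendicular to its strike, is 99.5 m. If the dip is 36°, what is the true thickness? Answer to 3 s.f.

True thickness t = w · sin(dip) = 99.5 × sin 36°
t = 99.5 × 0.5878 = 58.485 m

58.5 m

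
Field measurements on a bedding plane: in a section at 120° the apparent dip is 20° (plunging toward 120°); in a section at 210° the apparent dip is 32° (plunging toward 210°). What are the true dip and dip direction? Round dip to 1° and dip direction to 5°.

true dip 36°, dip direction 180°

The two traces are lines in the plane: v₁ = (sin 120°·cos 20°, cos 120°·cos 20°, −sin 20°), v₂ = (sin 210°·cos 32°, cos 210°·cos 32°, −sin 32°).
n = v₁ × v₂ = (0.002, -0.576, 0.797) (taken with n_z > 0).
tan δ = √(n_x²+n_y²)/n_z = 0.576/0.797, so δ = 35.9°.
The horizontal component of n points toward azimuth atan2(n_x, n_y) = 180°, the dip direction.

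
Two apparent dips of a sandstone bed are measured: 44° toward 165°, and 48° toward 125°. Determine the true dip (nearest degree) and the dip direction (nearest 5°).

Represent each trace as a vector plunging at its apparent dip toward its trend (east-north-up frame): v₁ = (0.186, -0.695, -0.695), v₂ = (0.548, -0.384, -0.743).
Cross product v₁ × v₂ gives the pole to the plane: n ∝ (0.250, -0.242, 0.309).
Dip δ = arctan(|n_h|/n_z) = arctan(0.348/0.309) = 48.4°.
Dip direction = atan2(0.250, -0.242) = 134° (azimuth of n's horizontal projection).

true dip 48°, dip direction 135°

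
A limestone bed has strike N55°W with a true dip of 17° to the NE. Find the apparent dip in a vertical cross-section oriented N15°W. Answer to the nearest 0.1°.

11.1°

Angle between strike (N55°W) and section (N15°W): β = 40°.
tan α = tan 17° × sin 40° = 0.3057 × 0.6428 = 0.1965
α = arctan(0.1965) = 11.12°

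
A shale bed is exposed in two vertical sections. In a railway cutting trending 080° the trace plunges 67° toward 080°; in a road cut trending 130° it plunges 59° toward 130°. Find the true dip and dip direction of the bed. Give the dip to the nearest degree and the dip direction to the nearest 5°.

true dip 67°, dip direction 085°

The two traces are lines in the plane: v₁ = (sin 80°·cos 67°, cos 80°·cos 67°, −sin 67°), v₂ = (sin 130°·cos 59°, cos 130°·cos 59°, −sin 59°).
The plane normal is n = v₁ × v₂ ∝ (0.363, 0.033, 0.154).
True dip = arccos(n_z / |n|) = arccos(0.3896) = 67.1°.
Dip direction = atan2(0.363, 0.033) = 85° (azimuth of n's horizontal projection).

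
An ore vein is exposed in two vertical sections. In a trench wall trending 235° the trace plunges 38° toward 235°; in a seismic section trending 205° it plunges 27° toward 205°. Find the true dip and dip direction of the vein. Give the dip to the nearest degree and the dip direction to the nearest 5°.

true dip 40°, dip direction 260°

Represent each trace as a vector plunging at its apparent dip toward its trend (east-north-up frame): v₁ = (-0.646, -0.452, -0.616), v₂ = (-0.377, -0.808, -0.454).
The plane normal is n = v₁ × v₂ ∝ (-0.292, -0.061, 0.351).
True dip = arccos(n_z / |n|) = arccos(0.7620) = 40.4°.
Dip direction = azimuth of (n_x, n_y) = atan2(-0.292, -0.061) = 258°.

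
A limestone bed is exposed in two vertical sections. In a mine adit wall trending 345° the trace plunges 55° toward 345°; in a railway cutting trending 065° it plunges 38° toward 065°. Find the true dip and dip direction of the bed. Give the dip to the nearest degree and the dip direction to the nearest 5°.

true dip 57°, dip direction 005°

Represent each trace as a vector plunging at its apparent dip toward its trend (east-north-up frame): v₁ = (-0.148, 0.554, -0.819), v₂ = (0.714, 0.333, -0.616).
The plane normal is n = v₁ × v₂ ∝ (0.068, 0.676, 0.445).
Dip δ = arctan(|n_h|/n_z) = arctan(0.680/0.445) = 56.8°.
Dip direction = atan2(0.068, 0.676) = 6° (azimuth of n's horizontal projection).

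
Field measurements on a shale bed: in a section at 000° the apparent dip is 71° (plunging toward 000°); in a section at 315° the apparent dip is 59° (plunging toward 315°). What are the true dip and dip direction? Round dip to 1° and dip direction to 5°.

true dip 71°, dip direction 010°

The two traces are lines in the plane: v₁ = (sin 0°·cos 71°, cos 0°·cos 71°, −sin 71°), v₂ = (sin 315°·cos 59°, cos 315°·cos 59°, −sin 59°).
n = v₁ × v₂ = (0.065, 0.344, 0.119) (taken with n_z > 0).
tan δ = √(n_x²+n_y²)/n_z = 0.350/0.119, so δ = 71.3°.
Dip direction = atan2(0.065, 0.344) = 11° (azimuth of n's horizontal projection).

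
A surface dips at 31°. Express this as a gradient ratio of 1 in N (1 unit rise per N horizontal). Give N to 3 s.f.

1 in 1.66

1 : N means tan θ = 1/N, so N = 1/tan 31° = 1/0.6009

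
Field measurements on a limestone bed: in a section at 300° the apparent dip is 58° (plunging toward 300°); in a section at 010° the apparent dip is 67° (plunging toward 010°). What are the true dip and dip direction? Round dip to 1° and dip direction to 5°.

The two traces are lines in the plane: v₁ = (sin 300°·cos 58°, cos 300°·cos 58°, −sin 58°), v₂ = (sin 10°·cos 67°, cos 10°·cos 67°, −sin 67°).
n = v₁ × v₂ = (-0.082, 0.480, 0.195) (taken with n_z > 0).
Dip δ = arctan(|n_h|/n_z) = arctan(0.487/0.195) = 68.2°.
Dip direction = atan2(-0.082, 0.480) = 350° (azimuth of n's horizontal projection).

true dip 68°, dip direction 350°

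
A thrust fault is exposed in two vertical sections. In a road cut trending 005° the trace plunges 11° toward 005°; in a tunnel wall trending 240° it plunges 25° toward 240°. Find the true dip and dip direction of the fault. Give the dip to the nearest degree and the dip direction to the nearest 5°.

The two traces are lines in the plane: v₁ = (sin 5°·cos 11°, cos 5°·cos 11°, −sin 11°), v₂ = (sin 240°·cos 25°, cos 240°·cos 25°, −sin 25°).
n = v₁ × v₂ = (-0.500, 0.186, 0.729) (taken with n_z > 0).
Dip δ = arctan(|n_h|/n_z) = arctan(0.533/0.729) = 36.2°.
Dip direction = atan2(-0.500, 0.186) = 290° (azimuth of n's horizontal projection).

true dip 36°, dip direction 290°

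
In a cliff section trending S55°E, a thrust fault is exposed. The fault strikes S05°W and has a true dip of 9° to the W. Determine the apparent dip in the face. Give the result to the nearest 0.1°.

7.8°

The section lies 60° from the strike.
tan α = tan 9° × sin 60° = 0.1584 × 0.8660 = 0.1372
apparent dip = arctan 0.1372 = 7.81°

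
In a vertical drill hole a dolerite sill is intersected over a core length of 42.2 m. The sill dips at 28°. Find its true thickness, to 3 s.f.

37.3 m

True thickness t = h · cos(dip) = 42.2 × cos 28°
t = 42.2 × 0.8829 = 37.260 m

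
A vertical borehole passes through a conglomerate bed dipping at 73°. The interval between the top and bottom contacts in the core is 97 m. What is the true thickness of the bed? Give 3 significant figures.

True thickness t = h · cos(dip) = 97 × cos 73°
t = 97 × 0.2924 = 28.360 m

28.4 m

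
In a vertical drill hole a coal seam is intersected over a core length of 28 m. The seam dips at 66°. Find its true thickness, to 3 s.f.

True thickness t = h · cos(dip) = 28 × cos 66°
t = 28 × 0.4067 = 11.389 m

11.4 m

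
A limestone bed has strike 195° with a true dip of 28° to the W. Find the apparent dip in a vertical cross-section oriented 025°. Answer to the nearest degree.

5°

Angle between strike (195°) and section (025°): β = 10°.
tan(apparent dip) = tan 28° · sin 10° = 0.0923
apparent dip = arctan 0.0923 = 5.28°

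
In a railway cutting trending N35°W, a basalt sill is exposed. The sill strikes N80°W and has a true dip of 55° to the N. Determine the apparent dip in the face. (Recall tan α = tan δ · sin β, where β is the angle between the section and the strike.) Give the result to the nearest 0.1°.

The strike is N80°W and the section trends N35°W; the acute angle between them is β = 45°.
tan(apparent dip) = tan 55° · sin 45° = 1.0099
α = arctan(1.0099) = 45.28°

45.3°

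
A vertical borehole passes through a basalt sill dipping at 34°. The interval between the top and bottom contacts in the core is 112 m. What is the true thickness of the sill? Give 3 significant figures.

True thickness t = h · cos(dip) = 112 × cos 34°
t = 112 × 0.8290 = 92.852 m

92.9 m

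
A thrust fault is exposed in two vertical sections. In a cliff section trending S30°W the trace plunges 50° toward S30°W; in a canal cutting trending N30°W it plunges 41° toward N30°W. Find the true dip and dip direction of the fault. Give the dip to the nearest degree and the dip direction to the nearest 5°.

The two traces are lines in the plane: v₁ = (sin 210°·cos 50°, cos 210°·cos 50°, −sin 50°), v₂ = (sin 330°·cos 41°, cos 330°·cos 41°, −sin 41°).
n = v₁ × v₂ = (-0.866, -0.078, 0.420) (taken with n_z > 0).
True dip = arccos(n_z / |n|) = arccos(0.4351) = 64.2°.
Dip direction = atan2(-0.866, -0.078) = 265° (azimuth of n's horizontal projection).

true dip 64°, dip direction 265°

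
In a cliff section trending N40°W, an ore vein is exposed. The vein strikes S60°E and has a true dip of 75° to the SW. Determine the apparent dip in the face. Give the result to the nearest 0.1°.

Angle between strike (S60°E) and section (N40°W): β = 20°.
tan α = tan 75° × sin 20° = 3.7321 × 0.3420 = 1.2764
apparent dip = arctan 1.2764 = 51.92°

51.9°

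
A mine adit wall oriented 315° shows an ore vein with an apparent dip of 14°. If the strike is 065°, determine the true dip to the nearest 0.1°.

β = acute angle between strike 065° and section 315° = 70°.
tan(true dip) = tan 14° / sin 70° = 0.2653
δ = arctan(0.2653) = 14.86°

14.9°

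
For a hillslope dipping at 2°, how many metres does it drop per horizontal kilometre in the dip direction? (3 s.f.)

drop per km = 1000 × tan 2° = 1000 × 0.0349

34.9 m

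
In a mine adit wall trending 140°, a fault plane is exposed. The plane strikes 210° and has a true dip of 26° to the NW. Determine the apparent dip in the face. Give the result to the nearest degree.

25°

The strike is 210° and the section trends 140°; the acute angle between them is β = 70°.
tan(apparent dip) = tan 26° · sin 70° = 0.4583
α = arctan(0.4583) = 24.62°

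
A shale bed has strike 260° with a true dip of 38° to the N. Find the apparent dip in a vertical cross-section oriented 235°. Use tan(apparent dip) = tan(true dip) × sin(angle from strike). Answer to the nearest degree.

18°

The strike is 260° and the section trends 235°; the acute angle between them is β = 25°.
tan α = tan 38° × sin 25° = 0.7813 × 0.4226 = 0.3302
apparent dip = arctan 0.3302 = 18.27°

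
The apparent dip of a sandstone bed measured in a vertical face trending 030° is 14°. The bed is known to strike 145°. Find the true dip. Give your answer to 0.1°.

15.4°

The section is 65° from the strike.
tan δ = tan α / sin β = tan 14° / sin 65° = 0.2493 / 0.9063 = 0.2751
δ = arctan(0.2751) = 15.38°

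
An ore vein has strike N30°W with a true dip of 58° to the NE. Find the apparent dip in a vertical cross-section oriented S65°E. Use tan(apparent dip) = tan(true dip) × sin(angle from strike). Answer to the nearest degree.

43°

The section lies 35° from the strike.
tan(apparent dip) = tan 58° · sin 35° = 0.9179
α = arctan(0.9179) = 42.55°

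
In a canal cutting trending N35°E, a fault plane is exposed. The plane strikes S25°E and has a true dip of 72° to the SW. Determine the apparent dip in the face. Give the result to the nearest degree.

The section lies 60° from the strike.
tan(apparent dip) = tan 72° · sin 60° = 2.6654
α = arctan(2.6654) = 69.43°

69°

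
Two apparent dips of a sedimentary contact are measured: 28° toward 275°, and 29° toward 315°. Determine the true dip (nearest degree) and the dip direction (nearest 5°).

true dip 30°, dip direction 300°

Represent each trace as a vector plunging at its apparent dip toward its trend (east-north-up frame): v₁ = (-0.880, 0.077, -0.469), v₂ = (-0.618, 0.618, -0.485).
n = v₁ × v₂ = (-0.253, 0.136, 0.496) (taken with n_z > 0).
True dip = arccos(n_z / |n|) = arccos(0.8655) = 30.1°.
Dip direction = atan2(-0.253, 0.136) = 298° (azimuth of n's horizontal projection).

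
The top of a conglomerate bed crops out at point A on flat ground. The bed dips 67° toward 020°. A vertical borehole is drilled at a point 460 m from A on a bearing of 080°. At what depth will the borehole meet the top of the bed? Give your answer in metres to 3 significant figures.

542 m

The hole lies 60° from the dip direction, so the down-dip offset is 460 × cos 60° = 230.00 m.
Depth = down-dip offset × tan(dip) = 230.00 × tan 67° = 230.00 × 2.3559
Depth = 541.85 m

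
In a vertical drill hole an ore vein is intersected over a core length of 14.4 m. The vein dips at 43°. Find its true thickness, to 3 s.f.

True thickness t = h · cos(dip) = 14.4 × cos 43°
t = 14.4 × 0.7314 = 10.531 m

10.5 m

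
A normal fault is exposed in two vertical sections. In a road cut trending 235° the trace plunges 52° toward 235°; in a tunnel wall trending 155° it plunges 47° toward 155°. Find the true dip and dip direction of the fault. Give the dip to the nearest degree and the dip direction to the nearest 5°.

true dip 57°, dip direction 200°

The two traces are lines in the plane: v₁ = (sin 235°·cos 52°, cos 235°·cos 52°, −sin 52°), v₂ = (sin 155°·cos 47°, cos 155°·cos 47°, −sin 47°).
n = v₁ × v₂ = (-0.229, -0.596, 0.414) (taken with n_z > 0).
True dip = arccos(n_z / |n|) = arccos(0.5437) = 57.1°.
The horizontal component of n points toward azimuth atan2(n_x, n_y) = 201°, the dip direction.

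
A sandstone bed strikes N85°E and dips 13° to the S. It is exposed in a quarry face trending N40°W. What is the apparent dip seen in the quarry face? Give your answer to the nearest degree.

The section lies 55° from the strike.
tan α = tan 13° × sin 55° = 0.2309 × 0.8192 = 0.1891
apparent dip = arctan 0.1891 = 10.71°

11°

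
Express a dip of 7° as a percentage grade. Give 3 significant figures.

12.3%

grade % = 100 × tan 7° = 100 × 0.1228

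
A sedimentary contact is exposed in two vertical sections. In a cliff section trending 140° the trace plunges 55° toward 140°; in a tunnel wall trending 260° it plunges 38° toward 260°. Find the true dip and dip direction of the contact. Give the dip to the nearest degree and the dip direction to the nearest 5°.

Represent each trace as a vector plunging at its apparent dip toward its trend (east-north-up frame): v₁ = (0.369, -0.439, -0.819), v₂ = (-0.776, -0.137, -0.616).
Cross product v₁ × v₂ gives the pole to the plane: n ∝ (-0.158, -0.863, 0.391).
tan δ = √(n_x²+n_y²)/n_z = 0.877/0.391, so δ = 66.0°.
Dip direction = atan2(-0.158, -0.863) = 190° (azimuth of n's horizontal projection).

true dip 66°, dip direction 190°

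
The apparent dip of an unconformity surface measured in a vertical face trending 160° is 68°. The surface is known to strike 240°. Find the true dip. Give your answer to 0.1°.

68.3°

β = acute angle between strike 240° and section 160° = 80°.
tan δ = tan α / sin β = tan 68° / sin 80° = 2.4751 / 0.9848 = 2.5133
true dip = arctan 2.5133 = 68.30°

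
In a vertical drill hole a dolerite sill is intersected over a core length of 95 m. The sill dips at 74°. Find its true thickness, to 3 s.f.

True thickness t = h · cos(dip) = 95 × cos 74°
t = 95 × 0.2756 = 26.186 m

26.2 m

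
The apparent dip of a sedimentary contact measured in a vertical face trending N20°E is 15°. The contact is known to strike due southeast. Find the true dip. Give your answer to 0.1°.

16.5°

The section is 65° from the strike.
tan(true dip) = tan 15° / sin 65° = 0.2956
δ = arctan(0.2956) = 16.47°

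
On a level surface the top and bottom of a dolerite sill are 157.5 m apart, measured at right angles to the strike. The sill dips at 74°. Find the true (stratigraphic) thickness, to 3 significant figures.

True thickness t = w · sin(dip) = 157.5 × sin 74°
t = 157.5 × 0.9613 = 151.399 m

151 m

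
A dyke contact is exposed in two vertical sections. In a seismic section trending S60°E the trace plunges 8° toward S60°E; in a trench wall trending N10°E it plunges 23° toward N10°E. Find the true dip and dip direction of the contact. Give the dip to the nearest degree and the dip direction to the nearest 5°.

Each apparent-dip line lies in the plane. As unit vectors (x east, y north, z up), v₁ plunges 8°→S60°E and v₂ plunges 23°→N10°E.
Cross product v₁ × v₂ gives the pole to the plane: n ∝ (0.320, 0.313, 0.857).
Dip δ = arctan(|n_h|/n_z) = arctan(0.447/0.857) = 27.6°.
Dip direction = atan2(0.320, 0.313) = 46° (azimuth of n's horizontal projection).

true dip 28°, dip direction 045°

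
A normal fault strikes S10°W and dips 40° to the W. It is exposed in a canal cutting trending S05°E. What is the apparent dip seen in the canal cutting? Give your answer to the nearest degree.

The section lies 15° from the strike.
tan α = tan 40° × sin 15° = 0.8391 × 0.2588 = 0.2172
α = arctan(0.2172) = 12.25°

12°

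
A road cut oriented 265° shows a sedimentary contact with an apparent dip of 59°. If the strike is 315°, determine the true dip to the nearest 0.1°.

The section is 50° from the strike.
tan(true dip) = tan 59° / sin 50° = 2.1726
δ = arctan(2.1726) = 65.28°

65.3°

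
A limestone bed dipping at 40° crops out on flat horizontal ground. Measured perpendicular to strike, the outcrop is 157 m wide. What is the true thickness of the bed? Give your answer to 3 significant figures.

101 m

True thickness t = w · sin(dip) = 157 × sin 40°
t = 157 × 0.6428 = 100.918 m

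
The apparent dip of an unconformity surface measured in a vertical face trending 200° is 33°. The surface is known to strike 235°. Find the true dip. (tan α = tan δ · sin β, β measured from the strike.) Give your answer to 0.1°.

β = acute angle between strike 235° and section 200° = 35°.
tan δ = tan α / sin β = tan 33° / sin 35° = 0.6494 / 0.5736 = 1.1322
true dip = arctan 1.1322 = 48.55°

48.5°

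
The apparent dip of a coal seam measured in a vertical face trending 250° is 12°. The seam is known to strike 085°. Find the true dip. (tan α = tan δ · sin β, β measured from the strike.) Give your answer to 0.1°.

39.4°

β = acute angle between strike 085° and section 250° = 15°.
tan(true dip) = tan 12° / sin 15° = 0.8213
δ = arctan(0.8213) = 39.39°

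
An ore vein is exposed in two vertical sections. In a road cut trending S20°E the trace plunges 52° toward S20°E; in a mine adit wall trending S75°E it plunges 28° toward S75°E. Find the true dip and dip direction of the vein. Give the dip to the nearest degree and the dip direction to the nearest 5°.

Represent each trace as a vector plunging at its apparent dip toward its trend (east-north-up frame): v₁ = (0.211, -0.579, -0.788), v₂ = (0.853, -0.229, -0.469).
Cross product v₁ × v₂ gives the pole to the plane: n ∝ (0.092, -0.573, 0.445).
Dip δ = arctan(|n_h|/n_z) = arctan(0.580/0.445) = 52.5°.
Dip direction = atan2(0.092, -0.573) = 171° (azimuth of n's horizontal projection).

true dip 53°, dip direction 170°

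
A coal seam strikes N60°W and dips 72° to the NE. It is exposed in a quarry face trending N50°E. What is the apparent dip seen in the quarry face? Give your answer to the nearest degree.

71°

Angle between strike (N60°W) and section (N50°E): β = 70°.
tan α = tan 72° × sin 70° = 3.0777 × 0.9397 = 2.8921
apparent dip = arctan 2.8921 = 70.93°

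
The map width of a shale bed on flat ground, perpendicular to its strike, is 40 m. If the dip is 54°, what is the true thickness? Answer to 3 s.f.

True thickness t = w · sin(dip) = 40 × sin 54°
t = 40 × 0.8090 = 32.361 m

32.4 m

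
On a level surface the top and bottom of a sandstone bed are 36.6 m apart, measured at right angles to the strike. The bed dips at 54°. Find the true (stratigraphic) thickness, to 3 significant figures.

True thickness t = w · sin(dip) = 36.6 × sin 54°
t = 36.6 × 0.8090 = 29.610 m

29.6 m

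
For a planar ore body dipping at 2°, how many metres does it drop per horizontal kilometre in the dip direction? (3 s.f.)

drop per km = 1000 × tan 2° = 1000 × 0.0349

34.9 m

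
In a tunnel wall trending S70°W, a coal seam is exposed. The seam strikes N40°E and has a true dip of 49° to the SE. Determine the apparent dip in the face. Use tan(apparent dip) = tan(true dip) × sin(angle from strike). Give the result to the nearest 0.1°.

29.9°

Angle between strike (N40°E) and section (S70°W): β = 30°.
tan(apparent dip) = tan 49° · sin 30° = 0.5752
α = arctan(0.5752) = 29.91°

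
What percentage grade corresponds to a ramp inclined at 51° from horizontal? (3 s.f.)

grade % = 100 × tan 51° = 100 × 1.2349

123%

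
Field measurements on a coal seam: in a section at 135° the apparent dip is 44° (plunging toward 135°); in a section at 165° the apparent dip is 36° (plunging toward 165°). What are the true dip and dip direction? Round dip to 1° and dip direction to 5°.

true dip 45°, dip direction 120°

Represent each trace as a vector plunging at its apparent dip toward its trend (east-north-up frame): v₁ = (0.509, -0.509, -0.695), v₂ = (0.209, -0.781, -0.588).
The plane normal is n = v₁ × v₂ ∝ (0.244, -0.154, 0.291).
tan δ = √(n_x²+n_y²)/n_z = 0.288/0.291, so δ = 44.7°.
The horizontal component of n points toward azimuth atan2(n_x, n_y) = 122°, the dip direction.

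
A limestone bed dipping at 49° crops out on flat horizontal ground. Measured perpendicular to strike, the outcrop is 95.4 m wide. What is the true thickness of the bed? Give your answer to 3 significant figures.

72.0 m

True thickness t = w · sin(dip) = 95.4 × sin 49°
t = 95.4 × 0.7547 = 71.999 m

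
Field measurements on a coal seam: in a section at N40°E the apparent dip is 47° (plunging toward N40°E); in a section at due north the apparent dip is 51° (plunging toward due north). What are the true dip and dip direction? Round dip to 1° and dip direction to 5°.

Each apparent-dip line lies in the plane. As unit vectors (x east, y north, z up), v₁ plunges 47°→N40°E and v₂ plunges 51°→due north.
The plane normal is n = v₁ × v₂ ∝ (0.054, 0.341, 0.276).
True dip = arccos(n_z / |n|) = arccos(0.6246) = 51.4°.
Dip direction = azimuth of (n_x, n_y) = atan2(0.054, 0.341) = 9°.

true dip 51°, dip direction 010°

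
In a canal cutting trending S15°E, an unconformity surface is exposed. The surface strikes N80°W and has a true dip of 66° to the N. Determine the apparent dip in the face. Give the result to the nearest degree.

The strike is N80°W and the section trends S15°E; the acute angle between them is β = 65°.
tan α = tan 66° × sin 65° = 2.2460 × 0.9063 = 2.0356
α = arctan(2.0356) = 63.84°

64°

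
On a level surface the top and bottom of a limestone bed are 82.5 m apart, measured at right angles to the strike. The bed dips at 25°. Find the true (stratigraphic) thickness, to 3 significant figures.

34.9 m

True thickness t = w · sin(dip) = 82.5 × sin 25°
t = 82.5 × 0.4226 = 34.866 m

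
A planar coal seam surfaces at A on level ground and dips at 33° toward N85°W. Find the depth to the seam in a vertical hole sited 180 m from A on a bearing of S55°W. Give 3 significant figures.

89.5 m

The hole lies 40° from the dip direction, so the down-dip offset is 180 × cos 40° = 137.89 m.
Depth = down-dip offset × tan(dip) = 137.89 × tan 33° = 137.89 × 0.6494
Depth = 89.55 m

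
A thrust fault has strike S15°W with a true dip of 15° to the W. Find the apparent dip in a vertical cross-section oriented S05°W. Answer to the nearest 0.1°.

The section lies 10° from the strike.
tan α = tan 15° × sin 10° = 0.2679 × 0.1736 = 0.0465
α = arctan(0.0465) = 2.66°

2.7°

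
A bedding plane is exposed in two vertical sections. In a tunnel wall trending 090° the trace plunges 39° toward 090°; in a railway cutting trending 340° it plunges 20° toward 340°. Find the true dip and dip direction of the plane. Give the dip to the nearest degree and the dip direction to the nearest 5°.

true dip 47°, dip direction 050°

Represent each trace as a vector plunging at its apparent dip toward its trend (east-north-up frame): v₁ = (0.777, 0.000, -0.629), v₂ = (-0.321, 0.883, -0.342).
The plane normal is n = v₁ × v₂ ∝ (0.556, 0.468, 0.686).
Dip δ = arctan(|n_h|/n_z) = arctan(0.727/0.686) = 46.6°.
Dip direction = atan2(0.556, 0.468) = 50° (azimuth of n's horizontal projection).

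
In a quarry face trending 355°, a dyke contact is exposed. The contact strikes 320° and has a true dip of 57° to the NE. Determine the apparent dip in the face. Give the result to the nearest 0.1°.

41.5°

Angle between strike (320°) and section (355°): β = 35°.
tan α = tan 57° × sin 35° = 1.5399 × 0.5736 = 0.8832
apparent dip = arctan 0.8832 = 41.45°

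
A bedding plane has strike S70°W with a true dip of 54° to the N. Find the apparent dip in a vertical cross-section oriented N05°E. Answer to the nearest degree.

The section lies 65° from the strike.
tan(apparent dip) = tan 54° · sin 65° = 1.2474
α = arctan(1.2474) = 51.28°

51°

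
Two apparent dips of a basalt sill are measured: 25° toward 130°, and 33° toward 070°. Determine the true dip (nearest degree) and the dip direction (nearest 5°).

Represent each trace as a vector plunging at its apparent dip toward its trend (east-north-up frame): v₁ = (0.694, -0.583, -0.423), v₂ = (0.788, 0.287, -0.545).
Cross product v₁ × v₂ gives the pole to the plane: n ∝ (0.439, 0.045, 0.658).
Dip δ = arctan(|n_h|/n_z) = arctan(0.441/0.658) = 33.8°.
Dip direction = azimuth of (n_x, n_y) = atan2(0.439, 0.045) = 84°.

true dip 34°, dip direction 085°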